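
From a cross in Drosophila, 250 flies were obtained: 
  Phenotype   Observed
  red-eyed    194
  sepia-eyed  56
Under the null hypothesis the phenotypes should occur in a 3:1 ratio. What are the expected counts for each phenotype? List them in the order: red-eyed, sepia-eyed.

187.5, 62.5

Expected counts for N = 250 under a 3:1 ratio (total parts = 4):
  red-eyed: 250 × 3/4 = 187.5
  sepia-eyed: 250 × 1/4 = 62.5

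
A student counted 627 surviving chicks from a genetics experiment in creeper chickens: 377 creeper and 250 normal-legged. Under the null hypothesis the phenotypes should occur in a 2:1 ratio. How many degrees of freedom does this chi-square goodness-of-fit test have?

A goodness-of-fit test with 2 phenotype classes has df = 2 − 1 = 1.

1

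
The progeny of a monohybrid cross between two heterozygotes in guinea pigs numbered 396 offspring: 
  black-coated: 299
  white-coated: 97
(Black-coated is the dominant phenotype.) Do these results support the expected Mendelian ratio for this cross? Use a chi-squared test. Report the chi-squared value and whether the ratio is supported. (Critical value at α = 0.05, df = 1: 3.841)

0.054; consistent

For a monohybrid cross between heterozygotes with complete dominance, the expected phenotypic ratio is 3:1.
Expected counts for N = 396 under a 3:1 ratio (total parts = 4):
  black-coated: 396 × 3/4 = 297
  white-coated: 396 × 1/4 = 99
χ² = Σ (O − E)² / E
  black-coated: (299 − 297)² / 297 = 0.0135
  white-coated: (97 − 99)² / 99 = 0.0404
χ² = 0.0135 + 0.0404 = 0.0539 ≈ 0.054
Degrees of freedom = 2 − 1 = 1; critical value at α = 0.05 is 3.841.
Since 0.054 < 3.841, we fail to reject the null hypothesis — the data are consistent with the 3:1 ratio.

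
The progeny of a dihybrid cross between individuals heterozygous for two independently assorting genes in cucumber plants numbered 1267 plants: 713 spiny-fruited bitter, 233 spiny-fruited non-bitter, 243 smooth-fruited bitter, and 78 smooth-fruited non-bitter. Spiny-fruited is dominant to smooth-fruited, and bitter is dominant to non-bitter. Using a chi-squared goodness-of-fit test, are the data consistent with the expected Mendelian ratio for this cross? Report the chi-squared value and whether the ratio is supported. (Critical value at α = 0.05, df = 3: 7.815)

0.230; consistent

A dihybrid F₂ with independent assortment and complete dominance at both loci gives a 9:3:3:1 phenotypic ratio.
The 9:3:3:1 ratio has 16 parts, so with N = 1267 the expected counts are:
  spiny-fruited bitter: 1267 × 9/16 = 712.6875
  spiny-fruited non-bitter: 1267 × 3/16 = 237.5625
  smooth-fruited bitter: 1267 × 3/16 = 237.5625
  smooth-fruited non-bitter: 1267 × 1/16 = 79.1875
χ² = Σ (O − E)² / E
  spiny-fruited bitter: (713 − 712.6875)² / 712.6875 = 0.0001
  spiny-fruited non-bitter: (233 − 237.5625)² / 237.5625 = 0.0876
  smooth-fruited bitter: (243 − 237.5625)² / 237.5625 = 0.1245
  smooth-fruited non-bitter: (78 − 79.1875)² / 79.1875 = 0.0178
χ² = 0.0001 + 0.0876 + 0.1245 + 0.0178 = 0.230
Degrees of freedom = 4 − 1 = 3; critical value at α = 0.05 is 7.815.
Since 0.230 < 7.815, we fail to reject the null hypothesis — the data are consistent with the 9:3:3:1 ratio.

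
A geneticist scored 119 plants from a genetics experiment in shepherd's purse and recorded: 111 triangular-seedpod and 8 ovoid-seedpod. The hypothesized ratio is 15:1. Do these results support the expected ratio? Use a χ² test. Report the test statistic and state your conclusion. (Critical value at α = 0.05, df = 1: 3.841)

The 15:1 ratio has 16 parts, so with N = 119 the expected counts are:
  triangular-seedpod: 119 × 15/16 = 111.5625
  ovoid-seedpod: 119 × 1/16 = 7.4375
χ² = Σ (O − E)² / E
  triangular-seedpod: (111 − 111.5625)² / 111.5625 = 0.0028
  ovoid-seedpod: (8 − 7.4375)² / 7.4375 = 0.0425
χ² = 0.0028 + 0.0425 = 0.0453 ≈ 0.045
Degrees of freedom = 2 − 1 = 1; critical value at α = 0.05 is 3.841.
Since 0.045 < 3.841, we fail to reject the null hypothesis — the data are consistent with the 15:1 ratio.

0.045; consistent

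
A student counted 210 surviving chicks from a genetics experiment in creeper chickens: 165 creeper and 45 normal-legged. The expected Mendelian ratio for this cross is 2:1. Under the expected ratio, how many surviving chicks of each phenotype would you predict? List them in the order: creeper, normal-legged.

Total ratio parts = 3. Expected numbers out of 210:
  creeper: 210 × 2/3 = 140
  normal-legged: 210 × 1/3 = 70

140, 70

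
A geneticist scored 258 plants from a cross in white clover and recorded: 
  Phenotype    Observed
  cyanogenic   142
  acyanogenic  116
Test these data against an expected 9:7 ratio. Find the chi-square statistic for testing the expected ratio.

0.154

The 9:7 ratio has 16 parts, so with N = 258 the expected counts are:
  cyanogenic: 258 × 9/16 = 145.125
  acyanogenic: 258 × 7/16 = 112.875
χ² = Σ (O − E)² / E
  cyanogenic: (142 − 145.125)² / 145.125 = 0.0673
  acyanogenic: (116 − 112.875)² / 112.875 = 0.0865
χ² = 0.0673 + 0.0865 = 0.1538 ≈ 0.154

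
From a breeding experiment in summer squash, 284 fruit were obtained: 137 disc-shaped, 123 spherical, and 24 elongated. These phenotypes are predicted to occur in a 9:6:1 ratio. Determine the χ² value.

Under the 9:6:1 hypothesis (Σ ratio = 16, N = 284):
  disc-shaped: 284 × 9/16 = 159.75
  spherical: 284 × 6/16 = 106.5
  elongated: 284 × 1/16 = 17.75
χ² = Σ (O − E)² / E
  disc-shaped: (137 − 159.75)² / 159.75 = 3.2398
  spherical: (123 − 106.5)² / 106.5 = 2.5563
  elongated: (24 − 17.75)² / 17.75 = 2.2007
χ² = 3.2398 + 2.5563 + 2.2007 = 7.9968 ≈ 7.997

7.997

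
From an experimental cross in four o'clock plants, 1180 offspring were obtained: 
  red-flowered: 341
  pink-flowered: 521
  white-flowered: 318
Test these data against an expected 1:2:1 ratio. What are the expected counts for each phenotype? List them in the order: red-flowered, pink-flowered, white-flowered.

295, 590, 295

Under the 1:2:1 hypothesis (Σ ratio = 4, N = 1180):
  red-flowered: 1180 × 1/4 = 295
  pink-flowered: 1180 × 2/4 = 590
  white-flowered: 1180 × 1/4 = 295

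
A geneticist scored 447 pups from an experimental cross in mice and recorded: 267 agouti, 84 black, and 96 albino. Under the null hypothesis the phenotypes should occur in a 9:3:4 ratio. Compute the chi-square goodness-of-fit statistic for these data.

3.183

The 9:3:4 ratio has 16 parts, so with N = 447 the expected counts are:
  agouti: 447 × 9/16 = 251.4375
  black: 447 × 3/16 = 83.8125
  albino: 447 × 4/16 = 111.75
χ² = Σ (O − E)² / E
  agouti: (267 − 251.4375)² / 251.4375 = 0.9632
  black: (84 − 83.8125)² / 83.8125 = 0.0004
  albino: (96 − 111.75)² / 111.75 = 2.2198
χ² = 0.9632 + 0.0004 + 2.2198 = 3.1834 ≈ 3.183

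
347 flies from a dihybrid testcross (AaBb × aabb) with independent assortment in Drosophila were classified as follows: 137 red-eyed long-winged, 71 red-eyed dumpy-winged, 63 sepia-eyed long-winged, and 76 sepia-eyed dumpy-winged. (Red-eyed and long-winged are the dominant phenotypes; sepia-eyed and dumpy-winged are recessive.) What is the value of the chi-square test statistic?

A dihybrid testcross with independent assortment gives a 1:1:1:1 ratio.
Total ratio parts = 4. Expected numbers out of 347:
  red-eyed long-winged: 347 × 1/4 = 86.75
  red-eyed dumpy-winged: 347 × 1/4 = 86.75
  sepia-eyed long-winged: 347 × 1/4 = 86.75
  sepia-eyed dumpy-winged: 347 × 1/4 = 86.75
χ² = Σ (O − E)² / E
  red-eyed long-winged: (137 − 86.75)² / 86.75 = 29.1073
  red-eyed dumpy-winged: (71 − 86.75)² / 86.75 = 2.8595
  sepia-eyed long-winged: (63 − 86.75)² / 86.75 = 6.5022
  sepia-eyed dumpy-winged: (76 − 86.75)² / 86.75 = 1.3321
χ² = 29.1073 + 2.8595 + 6.5022 + 1.3321 = 39.8011 ≈ 39.801

39.801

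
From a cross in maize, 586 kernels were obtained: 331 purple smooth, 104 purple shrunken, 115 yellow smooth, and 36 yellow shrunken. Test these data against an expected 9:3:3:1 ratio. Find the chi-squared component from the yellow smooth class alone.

Expected counts for N = 586 under a 9:3:3:1 ratio (total parts = 16):
  purple smooth: 586 × 9/16 = 329.625
  purple shrunken: 586 × 3/16 = 109.875
  yellow smooth: 586 × 3/16 = 109.875
  yellow shrunken: 586 × 1/16 = 36.625
Contribution of yellow smooth: (115 − 109.875)² / 109.875 = 0.2391

0.239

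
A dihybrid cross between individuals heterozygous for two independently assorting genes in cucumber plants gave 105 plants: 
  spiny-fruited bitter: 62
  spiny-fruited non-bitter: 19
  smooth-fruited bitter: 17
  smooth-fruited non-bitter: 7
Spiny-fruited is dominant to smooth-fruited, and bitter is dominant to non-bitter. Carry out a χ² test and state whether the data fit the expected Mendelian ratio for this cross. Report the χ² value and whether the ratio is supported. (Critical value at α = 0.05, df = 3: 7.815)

0.566; consistent

A dihybrid F₂ with independent assortment and complete dominance at both loci gives a 9:3:3:1 phenotypic ratio.
Expected counts for N = 105 under a 9:3:3:1 ratio (total parts = 16):
  spiny-fruited bitter: 105 × 9/16 = 59.0625
  spiny-fruited non-bitter: 105 × 3/16 = 19.6875
  smooth-fruited bitter: 105 × 3/16 = 19.6875
  smooth-fruited non-bitter: 105 × 1/16 = 6.5625
χ² = Σ (O − E)² / E
  spiny-fruited bitter: (62 − 59.0625)² / 59.0625 = 0.1461
  spiny-fruited non-bitter: (19 − 19.6875)² / 19.6875 = 0.0240
  smooth-fruited bitter: (17 − 19.6875)² / 19.6875 = 0.3669
  smooth-fruited non-bitter: (7 − 6.5625)² / 6.5625 = 0.0292
χ² = 0.1461 + 0.0240 + 0.3669 + 0.0292 = 0.5662 ≈ 0.566
Degrees of freedom = 4 − 1 = 3; critical value at α = 0.05 is 7.815.
Since 0.566 < 7.815, we fail to reject the null hypothesis — the data are consistent with the 9:3:3:1 ratio.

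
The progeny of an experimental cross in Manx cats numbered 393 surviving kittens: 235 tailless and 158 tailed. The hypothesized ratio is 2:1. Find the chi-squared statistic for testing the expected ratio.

8.347

Total ratio parts = 3. Expected numbers out of 393:
  tailless: 393 × 2/3 = 262
  tailed: 393 × 1/3 = 131
χ² = Σ (O − E)² / E
  tailless: (235 − 262)² / 262 = 2.7824
  tailed: (158 − 131)² / 131 = 5.5649
χ² = 2.7824 + 5.5649 = 8.3473 ≈ 8.347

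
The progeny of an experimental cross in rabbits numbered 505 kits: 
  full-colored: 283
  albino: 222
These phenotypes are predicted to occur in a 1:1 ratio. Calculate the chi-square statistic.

7.368

Total ratio parts = 2. Expected numbers out of 505:
  full-colored: 505 × 1/2 = 252.5
  albino: 505 × 1/2 = 252.5
χ² = Σ (O − E)² / E
  full-colored: (283 − 252.5)² / 252.5 = 3.6842
  albino: (222 − 252.5)² / 252.5 = 3.6842
χ² = 3.6842 + 3.6842 = 7.3684 ≈ 7.368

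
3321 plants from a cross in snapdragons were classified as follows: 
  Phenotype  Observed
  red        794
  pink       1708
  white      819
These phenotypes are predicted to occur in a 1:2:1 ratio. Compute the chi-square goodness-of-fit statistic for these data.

Expected counts for N = 3321 under a 1:2:1 ratio (total parts = 4):
  red: 3321 × 1/4 = 830.25
  pink: 3321 × 2/4 = 1660.5
  white: 3321 × 1/4 = 830.25
χ² = Σ (O − E)² / E
  red: (794 − 830.25)² / 830.25 = 1.5827
  pink: (1708 − 1660.5)² / 1660.5 = 1.3588
  white: (819 − 830.25)² / 830.25 = 0.1524
χ² = 1.5827 + 1.3588 + 0.1524 = 3.0939 ≈ 3.094

3.094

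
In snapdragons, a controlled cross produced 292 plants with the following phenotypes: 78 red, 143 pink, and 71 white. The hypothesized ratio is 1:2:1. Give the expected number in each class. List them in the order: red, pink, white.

73, 146, 73

The 1:2:1 ratio has 4 parts, so with N = 292 the expected counts are:
  red: 292 × 1/4 = 73
  pink: 292 × 2/4 = 146
  white: 292 × 1/4 = 73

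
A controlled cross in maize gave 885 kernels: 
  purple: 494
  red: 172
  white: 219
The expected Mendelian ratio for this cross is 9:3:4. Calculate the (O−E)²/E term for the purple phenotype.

Expected counts for N = 885 under a 9:3:4 ratio (total parts = 16):
  purple: 885 × 9/16 = 497.8125
  red: 885 × 3/16 = 165.9375
  white: 885 × 4/16 = 221.25
Contribution of purple: (494 − 497.8125)² / 497.8125 = 0.0292

0.029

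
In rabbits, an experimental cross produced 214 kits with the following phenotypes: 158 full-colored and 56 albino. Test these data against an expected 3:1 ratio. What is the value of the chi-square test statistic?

0.156

Total ratio parts = 4. Expected numbers out of 214:
  full-colored: 214 × 3/4 = 160.5
  albino: 214 × 1/4 = 53.5
χ² = Σ (O − E)² / E
  full-colored: (158 − 160.5)² / 160.5 = 0.0389
  albino: (56 − 53.5)² / 53.5 = 0.1168
χ² = 0.0389 + 0.1168 = 0.1557 ≈ 0.156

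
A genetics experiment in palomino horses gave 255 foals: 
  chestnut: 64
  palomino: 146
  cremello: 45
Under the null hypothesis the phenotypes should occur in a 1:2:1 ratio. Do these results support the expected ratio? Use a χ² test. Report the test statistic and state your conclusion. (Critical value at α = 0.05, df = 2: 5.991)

Expected counts for N = 255 under a 1:2:1 ratio (total parts = 4):
  chestnut: 255 × 1/4 = 63.75
  palomino: 255 × 2/4 = 127.5
  cremello: 255 × 1/4 = 63.75
χ² = Σ (O − E)² / E
  chestnut: (64 − 63.75)² / 63.75 = 0.0010
  palomino: (146 − 127.5)² / 127.5 = 2.6843
  cremello: (45 − 63.75)² / 63.75 = 5.5147
χ² = 0.0010 + 2.6843 + 5.5147 = 8.200
Degrees of freedom = 3 − 1 = 2; critical value at α = 0.05 is 5.991.
Since 8.200 > 5.991, we reject the null hypothesis — the data do not fit the 1:2:1 ratio.

8.200; not consistent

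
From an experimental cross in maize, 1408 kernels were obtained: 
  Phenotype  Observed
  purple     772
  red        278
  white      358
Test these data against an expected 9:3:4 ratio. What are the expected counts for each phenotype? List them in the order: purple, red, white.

792, 264, 352

Under the 9:3:4 hypothesis (Σ ratio = 16, N = 1408):
  purple: 1408 × 9/16 = 792
  red: 1408 × 3/16 = 264
  white: 1408 × 4/16 = 352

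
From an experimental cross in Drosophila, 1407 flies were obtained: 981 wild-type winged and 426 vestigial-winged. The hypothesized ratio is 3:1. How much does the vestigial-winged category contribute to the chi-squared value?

The 3:1 ratio has 4 parts, so with N = 1407 the expected counts are:
  wild-type winged: 1407 × 3/4 = 1055.25
  vestigial-winged: 1407 × 1/4 = 351.75
Contribution of vestigial-winged: (426 − 351.75)² / 351.75 = 15.6732

15.673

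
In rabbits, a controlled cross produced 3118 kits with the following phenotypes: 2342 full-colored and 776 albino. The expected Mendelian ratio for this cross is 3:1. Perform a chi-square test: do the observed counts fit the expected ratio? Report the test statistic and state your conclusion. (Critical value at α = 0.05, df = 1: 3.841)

Expected counts for N = 3118 under a 3:1 ratio (total parts = 4):
  full-colored: 3118 × 3/4 = 2338.5
  albino: 3118 × 1/4 = 779.5
χ² = Σ (O − E)² / E
  full-colored: (2342 − 2338.5)² / 2338.5 = 0.0052
  albino: (776 − 779.5)² / 779.5 = 0.0157
χ² = 0.0052 + 0.0157 = 0.0209 ≈ 0.021
Degrees of freedom = 2 − 1 = 1; critical value at α = 0.05 is 3.841.
Since 0.021 < 3.841, we fail to reject the null hypothesis — the data are consistent with the 3:1 ratio.

0.021; consistent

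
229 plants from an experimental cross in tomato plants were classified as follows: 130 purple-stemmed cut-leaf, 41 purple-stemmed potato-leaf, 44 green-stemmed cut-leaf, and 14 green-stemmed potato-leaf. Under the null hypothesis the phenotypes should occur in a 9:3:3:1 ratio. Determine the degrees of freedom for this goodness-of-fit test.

A goodness-of-fit test with 4 phenotype classes has df = 4 − 1 = 3.

3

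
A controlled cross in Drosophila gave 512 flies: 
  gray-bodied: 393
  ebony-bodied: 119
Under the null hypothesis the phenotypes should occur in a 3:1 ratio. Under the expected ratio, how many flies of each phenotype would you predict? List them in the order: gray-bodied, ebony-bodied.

384, 128

Under the 3:1 hypothesis (Σ ratio = 4, N = 512):
  gray-bodied: 512 × 3/4 = 384
  ebony-bodied: 512 × 1/4 = 128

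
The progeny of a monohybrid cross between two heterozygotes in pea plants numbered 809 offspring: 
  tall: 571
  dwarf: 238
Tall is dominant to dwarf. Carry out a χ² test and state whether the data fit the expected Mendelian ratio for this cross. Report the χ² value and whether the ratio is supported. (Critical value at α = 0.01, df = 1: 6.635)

8.426; not consistent

For a monohybrid cross between heterozygotes with complete dominance, the expected phenotypic ratio is 3:1.
The 3:1 ratio has 4 parts, so with N = 809 the expected counts are:
  tall: 809 × 3/4 = 606.75
  dwarf: 809 × 1/4 = 202.25
χ² = Σ (O − E)² / E
  tall: (571 − 606.75)² / 606.75 = 2.1064
  dwarf: (238 − 202.25)² / 202.25 = 6.3192
χ² = 2.1064 + 6.3192 = 8.4256 ≈ 8.426
Degrees of freedom = 2 − 1 = 1; critical value at α = 0.01 is 6.635.
Since 8.426 > 6.635, we reject the null hypothesis — the data do not fit the 3:1 ratio.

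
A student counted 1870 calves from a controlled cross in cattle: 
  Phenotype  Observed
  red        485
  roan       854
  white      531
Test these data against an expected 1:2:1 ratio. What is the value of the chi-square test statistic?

16.297

The 1:2:1 ratio has 4 parts, so with N = 1870 the expected counts are:
  red: 1870 × 1/4 = 467.5
  roan: 1870 × 2/4 = 935
  white: 1870 × 1/4 = 467.5
χ² = Σ (O − E)² / E
  red: (485 − 467.5)² / 467.5 = 0.6551
  roan: (854 − 935)² / 935 = 7.0171
  white: (531 − 467.5)² / 467.5 = 8.6251
χ² = 0.6551 + 7.0171 + 8.6251 = 16.2973 ≈ 16.297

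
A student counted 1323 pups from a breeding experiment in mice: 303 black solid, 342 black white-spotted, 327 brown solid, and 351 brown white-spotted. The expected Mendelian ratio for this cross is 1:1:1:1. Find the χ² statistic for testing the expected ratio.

Expected counts for N = 1323 under a 1:1:1:1 ratio (total parts = 4):
  black solid: 1323 × 1/4 = 330.75
  black white-spotted: 1323 × 1/4 = 330.75
  brown solid: 1323 × 1/4 = 330.75
  brown white-spotted: 1323 × 1/4 = 330.75
χ² = Σ (O − E)² / E
  black solid: (303 − 330.75)² / 330.75 = 2.3282
  black white-spotted: (342 − 330.75)² / 330.75 = 0.3827
  brown solid: (327 − 330.75)² / 330.75 = 0.0425
  brown white-spotted: (351 − 330.75)² / 330.75 = 1.2398
χ² = 2.3282 + 0.3827 + 0.0425 + 1.2398 = 3.9932 ≈ 3.993

3.993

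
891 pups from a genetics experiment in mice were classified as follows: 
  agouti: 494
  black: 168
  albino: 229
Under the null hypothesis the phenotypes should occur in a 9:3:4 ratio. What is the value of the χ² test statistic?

0.284

The 9:3:4 ratio has 16 parts, so with N = 891 the expected counts are:
  agouti: 891 × 9/16 = 501.1875
  black: 891 × 3/16 = 167.0625
  albino: 891 × 4/16 = 222.75
χ² = Σ (O − E)² / E
  agouti: (494 − 501.1875)² / 501.1875 = 0.1031
  black: (168 − 167.0625)² / 167.0625 = 0.0053
  albino: (229 − 222.75)² / 222.75 = 0.1754
χ² = 0.1031 + 0.0053 + 0.1754 = 0.2838 ≈ 0.284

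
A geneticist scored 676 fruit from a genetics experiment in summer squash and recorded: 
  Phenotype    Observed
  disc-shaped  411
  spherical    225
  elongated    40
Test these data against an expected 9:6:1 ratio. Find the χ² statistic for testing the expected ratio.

The 9:6:1 ratio has 16 parts, so with N = 676 the expected counts are:
  disc-shaped: 676 × 9/16 = 380.25
  spherical: 676 × 6/16 = 253.5
  elongated: 676 × 1/16 = 42.25
χ² = Σ (O − E)² / E
  disc-shaped: (411 − 380.25)² / 380.25 = 2.4867
  spherical: (225 − 253.5)² / 253.5 = 3.2041
  elongated: (40 − 42.25)² / 42.25 = 0.1198
χ² = 2.4867 + 3.2041 + 0.1198 = 5.8106 ≈ 5.811

5.811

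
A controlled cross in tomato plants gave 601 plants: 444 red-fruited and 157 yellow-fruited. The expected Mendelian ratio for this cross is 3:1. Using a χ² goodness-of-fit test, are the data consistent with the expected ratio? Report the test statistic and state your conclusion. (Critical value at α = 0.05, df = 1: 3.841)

0.404; consistent

Under the 3:1 hypothesis (Σ ratio = 4, N = 601):
  red-fruited: 601 × 3/4 = 450.75
  yellow-fruited: 601 × 1/4 = 150.25
χ² = Σ (O − E)² / E
  red-fruited: (444 − 450.75)² / 450.75 = 0.1011
  yellow-fruited: (157 − 150.25)² / 150.25 = 0.3032
χ² = 0.1011 + 0.3032 = 0.4043 ≈ 0.404
Degrees of freedom = 2 − 1 = 1; critical value at α = 0.05 is 3.841.
Since 0.404 < 3.841, we fail to reject the null hypothesis — the data are consistent with the 3:1 ratio.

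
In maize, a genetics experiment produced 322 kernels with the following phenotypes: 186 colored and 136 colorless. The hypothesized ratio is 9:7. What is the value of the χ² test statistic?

Expected counts for N = 322 under a 9:7 ratio (total parts = 16):
  colored: 322 × 9/16 = 181.125
  colorless: 322 × 7/16 = 140.875
χ² = Σ (O − E)² / E
  colored: (186 − 181.125)² / 181.125 = 0.1312
  colorless: (136 − 140.875)² / 140.875 = 0.1687
χ² = 0.1312 + 0.1687 = 0.2999 ≈ 0.300

0.300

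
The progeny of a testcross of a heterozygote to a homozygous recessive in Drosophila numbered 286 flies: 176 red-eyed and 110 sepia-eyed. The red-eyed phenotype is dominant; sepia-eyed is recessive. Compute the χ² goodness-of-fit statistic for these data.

15.231

A testcross of a heterozygote (Aa × aa) gives a 1:1 phenotypic ratio.
Total ratio parts = 2. Expected numbers out of 286:
  red-eyed: 286 × 1/2 = 143
  sepia-eyed: 286 × 1/2 = 143
χ² = Σ (O − E)² / E
  red-eyed: (176 − 143)² / 143 = 7.6154
  sepia-eyed: (110 − 143)² / 143 = 7.6154
χ² = 7.6154 + 7.6154 = 15.2308 ≈ 15.231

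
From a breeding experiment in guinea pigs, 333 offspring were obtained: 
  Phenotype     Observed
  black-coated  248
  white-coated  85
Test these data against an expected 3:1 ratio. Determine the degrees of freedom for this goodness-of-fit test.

A goodness-of-fit test with 2 phenotype classes has df = 2 − 1 = 1.

1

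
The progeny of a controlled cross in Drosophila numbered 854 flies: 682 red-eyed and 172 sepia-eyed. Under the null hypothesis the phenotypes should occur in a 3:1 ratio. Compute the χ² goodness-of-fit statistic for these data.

10.756

Total ratio parts = 4. Expected numbers out of 854:
  red-eyed: 854 × 3/4 = 640.5
  sepia-eyed: 854 × 1/4 = 213.5
χ² = Σ (O − E)² / E
  red-eyed: (682 − 640.5)² / 640.5 = 2.6889
  sepia-eyed: (172 − 213.5)² / 213.5 = 8.0667
χ² = 2.6889 + 8.0667 = 10.7556 ≈ 10.756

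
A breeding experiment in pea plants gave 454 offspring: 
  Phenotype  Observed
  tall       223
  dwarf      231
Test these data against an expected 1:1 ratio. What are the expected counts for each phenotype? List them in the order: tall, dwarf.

227, 227

Under the 1:1 hypothesis (Σ ratio = 2, N = 454):
  tall: 454 × 1/2 = 227
  dwarf: 454 × 1/2 = 227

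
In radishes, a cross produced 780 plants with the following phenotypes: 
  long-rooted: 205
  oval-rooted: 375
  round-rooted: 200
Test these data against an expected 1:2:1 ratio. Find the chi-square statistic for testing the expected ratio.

Total ratio parts = 4. Expected numbers out of 780:
  long-rooted: 780 × 1/4 = 195
  oval-rooted: 780 × 2/4 = 390
  round-rooted: 780 × 1/4 = 195
χ² = Σ (O − E)² / E
  long-rooted: (205 − 195)² / 195 = 0.5128
  oval-rooted: (375 − 390)² / 390 = 0.5769
  round-rooted: (200 − 195)² / 195 = 0.1282
χ² = 0.5128 + 0.5769 + 0.1282 = 1.2179 ≈ 1.218

1.218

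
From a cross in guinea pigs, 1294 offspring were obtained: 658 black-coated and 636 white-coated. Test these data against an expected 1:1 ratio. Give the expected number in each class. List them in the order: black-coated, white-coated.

647, 647

The 1:1 ratio has 2 parts, so with N = 1294 the expected counts are:
  black-coated: 1294 × 1/2 = 647
  white-coated: 1294 × 1/2 = 647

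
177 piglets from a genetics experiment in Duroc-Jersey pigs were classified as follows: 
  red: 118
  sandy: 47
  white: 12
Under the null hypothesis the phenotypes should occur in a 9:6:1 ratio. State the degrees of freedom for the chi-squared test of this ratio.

2

A goodness-of-fit test with 3 phenotype classes has df = 3 − 1 = 2.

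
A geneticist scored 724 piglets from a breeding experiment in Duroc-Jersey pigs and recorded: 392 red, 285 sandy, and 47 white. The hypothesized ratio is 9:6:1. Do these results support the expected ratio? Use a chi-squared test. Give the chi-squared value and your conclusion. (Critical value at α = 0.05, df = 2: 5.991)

Under the 9:6:1 hypothesis (Σ ratio = 16, N = 724):
  red: 724 × 9/16 = 407.25
  sandy: 724 × 6/16 = 271.5
  white: 724 × 1/16 = 45.25
χ² = Σ (O − E)² / E
  red: (392 − 407.25)² / 407.25 = 0.5711
  sandy: (285 − 271.5)² / 271.5 = 0.6713
  white: (47 − 45.25)² / 45.25 = 0.0677
χ² = 0.5711 + 0.6713 + 0.0677 = 1.3101 ≈ 1.310
Degrees of freedom = 3 − 1 = 2; critical value at α = 0.05 is 5.991.
Since 1.310 < 5.991, we fail to reject the null hypothesis — the data are consistent with the 9:6:1 ratio.

1.310; consistent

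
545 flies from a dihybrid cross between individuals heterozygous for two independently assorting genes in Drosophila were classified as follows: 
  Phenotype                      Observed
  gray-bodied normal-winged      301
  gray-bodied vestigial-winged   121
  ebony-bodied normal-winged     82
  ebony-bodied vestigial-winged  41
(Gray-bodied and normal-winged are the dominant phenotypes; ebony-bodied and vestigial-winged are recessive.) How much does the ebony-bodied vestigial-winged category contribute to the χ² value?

A dihybrid F₂ with independent assortment and complete dominance at both loci gives a 9:3:3:1 phenotypic ratio.
Expected counts for N = 545 under a 9:3:3:1 ratio (total parts = 16):
  gray-bodied normal-winged: 545 × 9/16 = 306.5625
  gray-bodied vestigial-winged: 545 × 3/16 = 102.1875
  ebony-bodied normal-winged: 545 × 3/16 = 102.1875
  ebony-bodied vestigial-winged: 545 × 1/16 = 34.0625
Contribution of ebony-bodied vestigial-winged: (41 − 34.0625)² / 34.0625 = 1.4130

1.413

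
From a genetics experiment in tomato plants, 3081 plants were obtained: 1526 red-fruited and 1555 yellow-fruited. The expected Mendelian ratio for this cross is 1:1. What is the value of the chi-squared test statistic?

0.273

The 1:1 ratio has 2 parts, so with N = 3081 the expected counts are:
  red-fruited: 3081 × 1/2 = 1540.5
  yellow-fruited: 3081 × 1/2 = 1540.5
χ² = Σ (O − E)² / E
  red-fruited: (1526 − 1540.5)² / 1540.5 = 0.1365
  yellow-fruited: (1555 − 1540.5)² / 1540.5 = 0.1365
χ² = 0.1365 + 0.1365 = 0.273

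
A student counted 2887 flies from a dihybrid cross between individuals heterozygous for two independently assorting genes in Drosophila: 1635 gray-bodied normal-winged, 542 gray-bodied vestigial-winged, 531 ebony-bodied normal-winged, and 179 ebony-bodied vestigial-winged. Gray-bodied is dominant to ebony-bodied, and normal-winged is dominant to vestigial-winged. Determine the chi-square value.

0.284

A dihybrid F₂ with independent assortment and complete dominance at both loci gives a 9:3:3:1 phenotypic ratio.
The 9:3:3:1 ratio has 16 parts, so with N = 2887 the expected counts are:
  gray-bodied normal-winged: 2887 × 9/16 = 1623.9375
  gray-bodied vestigial-winged: 2887 × 3/16 = 541.3125
  ebony-bodied normal-winged: 2887 × 3/16 = 541.3125
  ebony-bodied vestigial-winged: 2887 × 1/16 = 180.4375
χ² = Σ (O − E)² / E
  gray-bodied normal-winged: (1635 − 1623.9375)² / 1623.9375 = 0.0754
  gray-bodied vestigial-winged: (542 − 541.3125)² / 541.3125 = 0.0009
  ebony-bodied normal-winged: (531 − 541.3125)² / 541.3125 = 0.1965
  ebony-bodied vestigial-winged: (179 − 180.4375)² / 180.4375 = 0.0115
χ² = 0.0754 + 0.0009 + 0.1965 + 0.0115 = 0.2843 ≈ 0.284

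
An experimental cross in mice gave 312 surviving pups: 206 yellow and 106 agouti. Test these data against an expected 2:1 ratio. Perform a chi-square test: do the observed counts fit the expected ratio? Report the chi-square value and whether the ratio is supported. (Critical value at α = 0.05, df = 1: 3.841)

Under the 2:1 hypothesis (Σ ratio = 3, N = 312):
  yellow: 312 × 2/3 = 208
  agouti: 312 × 1/3 = 104
χ² = Σ (O − E)² / E
  yellow: (206 − 208)² / 208 = 0.0192
  agouti: (106 − 104)² / 104 = 0.0385
χ² = 0.0192 + 0.0385 = 0.0577 ≈ 0.058
Degrees of freedom = 2 − 1 = 1; critical value at α = 0.05 is 3.841.
Since 0.058 < 3.841, we fail to reject the null hypothesis — the data are consistent with the 2:1 ratio.

0.058; consistent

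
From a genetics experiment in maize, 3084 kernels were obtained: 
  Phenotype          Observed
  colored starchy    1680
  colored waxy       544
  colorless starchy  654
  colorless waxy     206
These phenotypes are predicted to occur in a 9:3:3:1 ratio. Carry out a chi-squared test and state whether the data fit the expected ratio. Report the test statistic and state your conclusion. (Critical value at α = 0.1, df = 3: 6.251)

14.591; not consistent

The 9:3:3:1 ratio has 16 parts, so with N = 3084 the expected counts are:
  colored starchy: 3084 × 9/16 = 1734.75
  colored waxy: 3084 × 3/16 = 578.25
  colorless starchy: 3084 × 3/16 = 578.25
  colorless waxy: 3084 × 1/16 = 192.75
χ² = Σ (O − E)² / E
  colored starchy: (1680 − 1734.75)² / 1734.75 = 1.7280
  colored waxy: (544 − 578.25)² / 578.25 = 2.0286
  colorless starchy: (654 − 578.25)² / 578.25 = 9.9232
  colorless waxy: (206 − 192.75)² / 192.75 = 0.9108
χ² = 1.7280 + 2.0286 + 9.9232 + 0.9108 = 14.5906 ≈ 14.591
Degrees of freedom = 4 − 1 = 3; critical value at α = 0.1 is 6.251.
Since 14.591 > 6.251, we reject the null hypothesis — the data do not fit the 9:3:3:1 ratio.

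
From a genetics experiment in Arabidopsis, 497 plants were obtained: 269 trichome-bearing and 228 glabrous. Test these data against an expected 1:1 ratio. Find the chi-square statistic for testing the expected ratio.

The 1:1 ratio has 2 parts, so with N = 497 the expected counts are:
  trichome-bearing: 497 × 1/2 = 248.5
  glabrous: 497 × 1/2 = 248.5
χ² = Σ (O − E)² / E
  trichome-bearing: (269 − 248.5)² / 248.5 = 1.6911
  glabrous: (228 − 248.5)² / 248.5 = 1.6911
χ² = 1.6911 + 1.6911 = 3.3822 ≈ 3.382

3.382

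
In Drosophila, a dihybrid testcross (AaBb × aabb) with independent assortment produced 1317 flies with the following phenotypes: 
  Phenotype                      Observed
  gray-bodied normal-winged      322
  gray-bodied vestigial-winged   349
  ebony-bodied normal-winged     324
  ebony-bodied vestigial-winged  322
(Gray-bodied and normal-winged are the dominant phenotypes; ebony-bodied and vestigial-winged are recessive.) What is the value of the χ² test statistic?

A dihybrid testcross with independent assortment gives a 1:1:1:1 ratio.
Under the 1:1:1:1 hypothesis (Σ ratio = 4, N = 1317):
  gray-bodied normal-winged: 1317 × 1/4 = 329.25
  gray-bodied vestigial-winged: 1317 × 1/4 = 329.25
  ebony-bodied normal-winged: 1317 × 1/4 = 329.25
  ebony-bodied vestigial-winged: 1317 × 1/4 = 329.25
χ² = Σ (O − E)² / E
  gray-bodied normal-winged: (322 − 329.25)² / 329.25 = 0.1596
  gray-bodied vestigial-winged: (349 − 329.25)² / 329.25 = 1.1847
  ebony-bodied normal-winged: (324 − 329.25)² / 329.25 = 0.0837
  ebony-bodied vestigial-winged: (322 − 329.25)² / 329.25 = 0.1596
χ² = 0.1596 + 1.1847 + 0.0837 + 0.1596 = 1.5876 ≈ 1.588

1.588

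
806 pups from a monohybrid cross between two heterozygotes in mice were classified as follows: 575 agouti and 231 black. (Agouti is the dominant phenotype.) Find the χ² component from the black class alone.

4.319

For a monohybrid cross between heterozygotes with complete dominance, the expected phenotypic ratio is 3:1.
Expected counts for N = 806 under a 3:1 ratio (total parts = 4):
  agouti: 806 × 3/4 = 604.5
  black: 806 × 1/4 = 201.5
Contribution of black: (231 − 201.5)² / 201.5 = 4.3189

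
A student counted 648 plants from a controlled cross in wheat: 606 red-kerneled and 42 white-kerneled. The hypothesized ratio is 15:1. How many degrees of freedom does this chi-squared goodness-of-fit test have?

1

A goodness-of-fit test with 2 phenotype classes has df = 2 − 1 = 1.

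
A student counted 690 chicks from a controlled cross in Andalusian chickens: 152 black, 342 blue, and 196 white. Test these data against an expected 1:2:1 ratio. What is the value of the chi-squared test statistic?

5.664

Under the 1:2:1 hypothesis (Σ ratio = 4, N = 690):
  black: 690 × 1/4 = 172.5
  blue: 690 × 2/4 = 345
  white: 690 × 1/4 = 172.5
χ² = Σ (O − E)² / E
  black: (152 − 172.5)² / 172.5 = 2.4362
  blue: (342 − 345)² / 345 = 0.0261
  white: (196 − 172.5)² / 172.5 = 3.2014
χ² = 2.4362 + 0.0261 + 3.2014 = 5.6637 ≈ 5.664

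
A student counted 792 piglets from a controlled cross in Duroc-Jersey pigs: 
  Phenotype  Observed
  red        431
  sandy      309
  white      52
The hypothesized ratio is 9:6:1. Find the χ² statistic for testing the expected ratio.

Expected counts for N = 792 under a 9:6:1 ratio (total parts = 16):
  red: 792 × 9/16 = 445.5
  sandy: 792 × 6/16 = 297
  white: 792 × 1/16 = 49.5
χ² = Σ (O − E)² / E
  red: (431 − 445.5)² / 445.5 = 0.4719
  sandy: (309 − 297)² / 297 = 0.4848
  white: (52 − 49.5)² / 49.5 = 0.1263
χ² = 0.4719 + 0.4848 + 0.1263 = 1.083

1.083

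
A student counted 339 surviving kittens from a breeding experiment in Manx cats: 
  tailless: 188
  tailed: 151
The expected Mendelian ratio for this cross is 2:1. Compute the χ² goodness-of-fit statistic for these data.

Under the 2:1 hypothesis (Σ ratio = 3, N = 339):
  tailless: 339 × 2/3 = 226
  tailed: 339 × 1/3 = 113
χ² = Σ (O − E)² / E
  tailless: (188 − 226)² / 226 = 6.3894
  tailed: (151 − 113)² / 113 = 12.7788
χ² = 6.3894 + 12.7788 = 19.1682 ≈ 19.168

19.168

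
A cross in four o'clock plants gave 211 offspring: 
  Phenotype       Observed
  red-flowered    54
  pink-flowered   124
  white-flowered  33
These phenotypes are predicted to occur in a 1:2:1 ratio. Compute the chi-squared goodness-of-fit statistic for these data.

The 1:2:1 ratio has 4 parts, so with N = 211 the expected counts are:
  red-flowered: 211 × 1/4 = 52.75
  pink-flowered: 211 × 2/4 = 105.5
  white-flowered: 211 × 1/4 = 52.75
χ² = Σ (O − E)² / E
  red-flowered: (54 − 52.75)² / 52.75 = 0.0296
  pink-flowered: (124 − 105.5)² / 105.5 = 3.2441
  white-flowered: (33 − 52.75)² / 52.75 = 7.3945
χ² = 0.0296 + 3.2441 + 7.3945 = 10.6682 ≈ 10.668

10.668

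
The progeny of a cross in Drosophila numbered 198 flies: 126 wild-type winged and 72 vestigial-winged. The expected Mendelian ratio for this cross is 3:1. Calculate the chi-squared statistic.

Under the 3:1 hypothesis (Σ ratio = 4, N = 198):
  wild-type winged: 198 × 3/4 = 148.5
  vestigial-winged: 198 × 1/4 = 49.5
χ² = Σ (O − E)² / E
  wild-type winged: (126 − 148.5)² / 148.5 = 3.4091
  vestigial-winged: (72 − 49.5)² / 49.5 = 10.2273
χ² = 3.4091 + 10.2273 = 13.6364 ≈ 13.636

13.636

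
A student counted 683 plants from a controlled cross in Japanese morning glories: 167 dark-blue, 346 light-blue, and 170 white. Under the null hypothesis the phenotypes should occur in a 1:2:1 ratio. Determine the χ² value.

0.145

Under the 1:2:1 hypothesis (Σ ratio = 4, N = 683):
  dark-blue: 683 × 1/4 = 170.75
  light-blue: 683 × 2/4 = 341.5
  white: 683 × 1/4 = 170.75
χ² = Σ (O − E)² / E
  dark-blue: (167 − 170.75)² / 170.75 = 0.0824
  light-blue: (346 − 341.5)² / 341.5 = 0.0593
  white: (170 − 170.75)² / 170.75 = 0.0033
χ² = 0.0824 + 0.0593 + 0.0033 = 0.145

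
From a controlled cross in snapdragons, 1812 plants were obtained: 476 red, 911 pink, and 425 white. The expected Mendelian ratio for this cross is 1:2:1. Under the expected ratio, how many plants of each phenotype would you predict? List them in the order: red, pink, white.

Expected counts for N = 1812 under a 1:2:1 ratio (total parts = 4):
  red: 1812 × 1/4 = 453
  pink: 1812 × 2/4 = 906
  white: 1812 × 1/4 = 453

453, 906, 453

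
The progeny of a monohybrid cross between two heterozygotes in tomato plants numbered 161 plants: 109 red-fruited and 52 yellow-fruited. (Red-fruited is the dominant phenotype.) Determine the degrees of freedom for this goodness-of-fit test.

For a monohybrid cross between heterozygotes with complete dominance, the expected phenotypic ratio is 3:1.
A goodness-of-fit test with 2 phenotype classes has df = 2 − 1 = 1.

1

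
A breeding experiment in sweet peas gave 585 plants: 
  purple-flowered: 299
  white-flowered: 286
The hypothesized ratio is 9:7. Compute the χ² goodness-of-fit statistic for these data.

Total ratio parts = 16. Expected numbers out of 585:
  purple-flowered: 585 × 9/16 = 329.0625
  white-flowered: 585 × 7/16 = 255.9375
χ² = Σ (O − E)² / E
  purple-flowered: (299 − 329.0625)² / 329.0625 = 2.7465
  white-flowered: (286 − 255.9375)² / 255.9375 = 3.5312
χ² = 2.7465 + 3.5312 = 6.2777 ≈ 6.278

6.278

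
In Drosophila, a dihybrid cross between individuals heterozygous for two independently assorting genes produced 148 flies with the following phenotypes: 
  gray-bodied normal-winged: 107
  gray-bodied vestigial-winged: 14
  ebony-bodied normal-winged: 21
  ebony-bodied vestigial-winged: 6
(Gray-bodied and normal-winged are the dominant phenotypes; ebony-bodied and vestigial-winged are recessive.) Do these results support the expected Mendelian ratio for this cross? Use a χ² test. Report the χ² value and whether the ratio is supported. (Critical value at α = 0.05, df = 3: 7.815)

A dihybrid F₂ with independent assortment and complete dominance at both loci gives a 9:3:3:1 phenotypic ratio.
Under the 9:3:3:1 hypothesis (Σ ratio = 16, N = 148):
  gray-bodied normal-winged: 148 × 9/16 = 83.25
  gray-bodied vestigial-winged: 148 × 3/16 = 27.75
  ebony-bodied normal-winged: 148 × 3/16 = 27.75
  ebony-bodied vestigial-winged: 148 × 1/16 = 9.25
χ² = Σ (O − E)² / E
  gray-bodied normal-winged: (107 − 83.25)² / 83.25 = 6.7755
  gray-bodied vestigial-winged: (14 − 27.75)² / 27.75 = 6.8131
  ebony-bodied normal-winged: (21 − 27.75)² / 27.75 = 1.6419
  ebony-bodied vestigial-winged: (6 − 9.25)² / 9.25 = 1.1419
χ² = 6.7755 + 6.8131 + 1.6419 + 1.1419 = 16.3724 ≈ 16.372
Degrees of freedom = 4 − 1 = 3; critical value at α = 0.05 is 7.815.
Since 16.372 > 7.815, we reject the null hypothesis — the data do not fit the 9:3:3:1 ratio.

16.372; not consistent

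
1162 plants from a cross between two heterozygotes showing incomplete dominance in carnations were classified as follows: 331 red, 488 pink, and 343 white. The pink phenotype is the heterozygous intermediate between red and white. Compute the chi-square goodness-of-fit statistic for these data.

30.021

With incomplete dominance, a heterozygote × heterozygote cross gives a 1:2:1 phenotypic ratio.
Total ratio parts = 4. Expected numbers out of 1162:
  red: 1162 × 1/4 = 290.5
  pink: 1162 × 2/4 = 581
  white: 1162 × 1/4 = 290.5
χ² = Σ (O − E)² / E
  red: (331 − 290.5)² / 290.5 = 5.6463
  pink: (488 − 581)² / 581 = 14.8864
  white: (343 − 290.5)² / 290.5 = 9.4880
χ² = 5.6463 + 14.8864 + 9.4880 = 30.0207 ≈ 30.021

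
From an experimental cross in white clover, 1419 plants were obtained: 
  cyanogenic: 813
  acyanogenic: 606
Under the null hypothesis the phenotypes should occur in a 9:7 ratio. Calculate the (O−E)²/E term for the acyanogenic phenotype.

0.353

Total ratio parts = 16. Expected numbers out of 1419:
  cyanogenic: 1419 × 9/16 = 798.1875
  acyanogenic: 1419 × 7/16 = 620.8125
Contribution of acyanogenic: (606 − 620.8125)² / 620.8125 = 0.3534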